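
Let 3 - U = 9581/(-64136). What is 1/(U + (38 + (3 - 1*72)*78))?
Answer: -64136/342540795 ≈ -0.00018724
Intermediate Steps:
U = 201989/64136 (U = 3 - 9581/(-64136) = 3 - 9581*(-1)/64136 = 3 - 1*(-9581/64136) = 3 + 9581/64136 = 201989/64136 ≈ 3.1494)
1/(U + (38 + (3 - 1*72)*78)) = 1/(201989/64136 + (38 + (3 - 1*72)*78)) = 1/(201989/64136 + (38 + (3 - 72)*78)) = 1/(201989/64136 + (38 - 69*78)) = 1/(201989/64136 + (38 - 5382)) = 1/(201989/64136 - 5344) = 1/(-342540795/64136) = -64136/342540795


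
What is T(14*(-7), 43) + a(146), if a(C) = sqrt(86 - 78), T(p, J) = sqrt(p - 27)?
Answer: 2*sqrt(2) + 5*I*sqrt(5) ≈ 2.8284 + 11.18*I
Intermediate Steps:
T(p, J) = sqrt(-27 + p)
a(C) = 2*sqrt(2) (a(C) = sqrt(8) = 2*sqrt(2))
T(14*(-7), 43) + a(146) = sqrt(-27 + 14*(-7)) + 2*sqrt(2) = sqrt(-27 - 98) + 2*sqrt(2) = sqrt(-125) + 2*sqrt(2) = 5*I*sqrt(5) + 2*sqrt(2) = 2*sqrt(2) + 5*I*sqrt(5)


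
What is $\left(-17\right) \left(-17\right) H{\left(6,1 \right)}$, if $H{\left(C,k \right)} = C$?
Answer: $1734$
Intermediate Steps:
$\left(-17\right) \left(-17\right) H{\left(6,1 \right)} = \left(-17\right) \left(-17\right) 6 = 289 \cdot 6 = 1734$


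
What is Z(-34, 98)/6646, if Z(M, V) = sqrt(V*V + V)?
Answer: 21*sqrt(22)/6646 ≈ 0.014821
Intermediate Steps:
Z(M, V) = sqrt(V + V**2) (Z(M, V) = sqrt(V**2 + V) = sqrt(V + V**2))
Z(-34, 98)/6646 = sqrt(98*(1 + 98))/6646 = sqrt(98*99)*(1/6646) = sqrt(9702)*(1/6646) = (21*sqrt(22))*(1/6646) = 21*sqrt(22)/6646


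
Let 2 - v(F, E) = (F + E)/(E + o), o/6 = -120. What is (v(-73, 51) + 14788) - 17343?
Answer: -1707979/669 ≈ -2553.0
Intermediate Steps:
o = -720 (o = 6*(-120) = -720)
v(F, E) = 2 - (E + F)/(-720 + E) (v(F, E) = 2 - (F + E)/(E - 720) = 2 - (E + F)/(-720 + E))
(v(-73, 51) + 14788) - 17343 = ((-1440 + 51 - 1*(-73))/(-720 + 51) + 14788) - 17343 = ((-1440 + 51 + 73)/(-669) + 14788) - 17343 = (-1/669*(-1316) + 14788) - 17343 = (1316/669 + 14788) - 17343 = 9894488/669 - 17343 = -1707979/669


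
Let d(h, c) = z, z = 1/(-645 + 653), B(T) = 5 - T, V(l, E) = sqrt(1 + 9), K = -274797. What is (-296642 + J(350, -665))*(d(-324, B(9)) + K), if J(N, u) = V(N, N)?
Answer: 326065178375/4 - 2198375*sqrt(10)/8 ≈ 8.1515e+10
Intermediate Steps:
V(l, E) = sqrt(10)
J(N, u) = sqrt(10)
z = 1/8 ≈ 0.12500
d(h, c) = 1/8
(-296642 + J(350, -665))*(d(-324, B(9)) + K) = (-296642 + sqrt(10))*(1/8 - 274797) = (-296642 + sqrt(10))*(-2198375/8) = 326065178375/4 - 2198375*sqrt(10)/8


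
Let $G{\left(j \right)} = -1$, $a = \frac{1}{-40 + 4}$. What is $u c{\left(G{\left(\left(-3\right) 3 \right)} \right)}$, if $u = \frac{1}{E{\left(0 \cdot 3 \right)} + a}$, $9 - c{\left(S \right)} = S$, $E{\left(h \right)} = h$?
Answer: $-360$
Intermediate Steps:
$a = - \frac{1}{36}$ ($a = \frac{1}{-36} = - \frac{1}{36} \approx -0.027778$)
$c{\left(S \right)} = 9 - S$
$u = -36$ ($u = \frac{1}{0 \cdot 3 - \frac{1}{36}} = \frac{1}{0 - \frac{1}{36}} = \frac{1}{- \frac{1}{36}} = -36$)
$u c{\left(G{\left(\left(-3\right) 3 \right)} \right)} = - 36 \left(9 - -1\right) = - 36 \left(9 + 1\right) = \left(-36\right) 10 = -360$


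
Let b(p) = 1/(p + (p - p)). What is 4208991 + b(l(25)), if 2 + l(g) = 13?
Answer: 46298902/11 ≈ 4.2090e+6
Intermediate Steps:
l(g) = 11 (l(g) = -2 + 13 = 11)
b(p) = 1/p (b(p) = 1/(p + 0) = 1/p)
4208991 + b(l(25)) = 4208991 + 1/11 = 46298902/11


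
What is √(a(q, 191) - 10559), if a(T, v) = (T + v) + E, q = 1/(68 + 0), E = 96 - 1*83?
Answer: I*√11970363/34 ≈ 101.76*I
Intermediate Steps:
E = 13 (E = 96 - 83 = 13)
q = 1/68 ≈ 0.014706
a(T, v) = 13 + T + v (a(T, v) = (T + v) + 13 = 13 + T + v)
√(a(q, 191) - 10559) = √((13 + 1/68 + 191) - 10559) = √(13873/68 - 10559) = √(-704139/68) = I*√11970363/34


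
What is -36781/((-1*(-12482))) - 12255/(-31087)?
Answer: -990444037/388027934 ≈ -2.5525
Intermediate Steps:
-36781/((-1*(-12482))) - 12255/(-31087) = -36781/12482 - 12255*(-1/31087) = -36781*1/12482 + 12255/31087 = -36781/12482 + 12255/31087 = -990444037/388027934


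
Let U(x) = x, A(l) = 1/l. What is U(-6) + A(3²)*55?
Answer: ⅑ ≈ 0.11111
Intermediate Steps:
U(-6) + A(3²)*55 = -6 + 55/3² = -6 + 55/9 = ⅑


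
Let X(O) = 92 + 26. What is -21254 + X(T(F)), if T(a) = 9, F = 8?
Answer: -21136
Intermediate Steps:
X(O) = 118
-21254 + X(T(F)) = -21254 + 118 = -21136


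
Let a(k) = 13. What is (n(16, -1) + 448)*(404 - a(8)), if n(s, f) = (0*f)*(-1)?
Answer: 175168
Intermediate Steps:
n(s, f) = 0 (n(s, f) = 0*(-1) = 0)
(n(16, -1) + 448)*(404 - a(8)) = (0 + 448)*(404 - 1*13) = 448*(404 - 13) = 448*391 = 175168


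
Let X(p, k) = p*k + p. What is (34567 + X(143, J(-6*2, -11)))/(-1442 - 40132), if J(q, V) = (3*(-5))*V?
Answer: -115/82 ≈ -1.4024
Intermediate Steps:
J(q, V) = -15*V
X(p, k) = p + k*p (X(p, k) = k*p + p = p + k*p)
(34567 + X(143, J(-6*2, -11)))/(-1442 - 40132) = (34567 + 143*(1 - 15*(-11)))/(-1442 - 40132) = (34567 + 143*(1 + 165))/(-41574) = (34567 + 143*166)*(-1/41574) = (34567 + 23738)*(-1/41574) = 58305*(-1/41574) = -115/82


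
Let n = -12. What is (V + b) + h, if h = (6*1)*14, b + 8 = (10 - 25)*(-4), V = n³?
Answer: -1592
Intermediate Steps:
V = -1728 (V = (-12)³ = -1728)
b = 52 (b = -8 + (10 - 25)*(-4) = -8 - 15*(-4) = -8 + 60 = 52)
h = 84 (h = 6*14 = 84)
(V + b) + h = (-1728 + 52) + 84 = -1676 + 84 = -1592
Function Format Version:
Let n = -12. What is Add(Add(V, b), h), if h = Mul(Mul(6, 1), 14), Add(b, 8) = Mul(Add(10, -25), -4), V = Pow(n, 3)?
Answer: -1592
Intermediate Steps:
V = -1728 (V = Pow(-12, 3) = -1728)
b = 52 (b = Add(-8, Mul(Add(10, -25), -4)) = Add(-8, Mul(-15, -4)) = Add(-8, 60) = 52)
h = 84 (h = Mul(6, 14) = 84)
Add(Add(V, b), h) = Add(Add(-1728, 52), 84) = Add(-1676, 84) = -1592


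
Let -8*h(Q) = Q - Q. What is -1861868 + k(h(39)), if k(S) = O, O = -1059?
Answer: -1862927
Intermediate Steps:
h(Q) = 0 (h(Q) = -(Q - Q)/8 = -⅛*0 = 0)
k(S) = -1059
-1861868 + k(h(39)) = -1861868 - 1059 = -1862927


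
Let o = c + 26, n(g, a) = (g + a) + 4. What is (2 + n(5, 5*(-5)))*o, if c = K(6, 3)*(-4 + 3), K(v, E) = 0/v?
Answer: -364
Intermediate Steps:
K(v, E) = 0
c = 0 (c = 0*(-4 + 3) = 0*(-1) = 0)
n(g, a) = 4 + a + g (n(g, a) = (a + g) + 4 = 4 + a + g)
o = 26 (o = 0 + 26 = 26)
(2 + n(5, 5*(-5)))*o = (2 + (4 + 5*(-5) + 5))*26 = (2 + (4 - 25 + 5))*26 = (2 - 16)*26 = -14*26 = -364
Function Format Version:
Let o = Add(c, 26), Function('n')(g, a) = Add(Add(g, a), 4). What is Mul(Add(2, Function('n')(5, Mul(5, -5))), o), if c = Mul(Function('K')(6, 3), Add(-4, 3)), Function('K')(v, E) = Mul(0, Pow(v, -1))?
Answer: -364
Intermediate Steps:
Function('K')(v, E) = 0
c = 0 (c = Mul(0, Add(-4, 3)) = Mul(0, -1) = 0)
Function('n')(g, a) = Add(4, a, g) (Function('n')(g, a) = Add(Add(a, g), 4) = Add(4, a, g))
o = 26 (o = Add(0, 26) = 26)
Mul(Add(2, Function('n')(5, Mul(5, -5))), o) = Mul(Add(2, Add(4, Mul(5, -5), 5)), 26) = Mul(Add(2, Add(4, -25, 5)), 26) = Mul(Add(2, -16), 26) = Mul(-14, 26) = -364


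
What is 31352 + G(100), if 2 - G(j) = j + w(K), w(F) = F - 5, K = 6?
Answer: 31253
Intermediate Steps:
w(F) = -5 + F
G(j) = 1 - j (G(j) = 2 - (j + (-5 + 6)) = 2 - (j + 1) = 2 - (1 + j) = 2 + (-1 - j) = 1 - j)
31352 + G(100) = 31352 + (1 - 1*100) = 31352 + (1 - 100) = 31352 - 99 = 31253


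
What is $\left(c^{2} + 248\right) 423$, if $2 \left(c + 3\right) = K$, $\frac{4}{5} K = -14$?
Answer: $\frac{2612871}{16} \approx 1.633 \cdot 10^{5}$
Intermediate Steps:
$K = - \frac{35}{2}$ ($K = \frac{5}{4} \left(-14\right) = - \frac{35}{2} \approx -17.5$)
$c = - \frac{47}{4}$ ($c = -3 + \frac{1}{2} \left(- \frac{35}{2}\right) = -3 - \frac{35}{4} = - \frac{47}{4} \approx -11.75$)
$\left(c^{2} + 248\right) 423 = \left(\left(- \frac{47}{4}\right)^{2} + 248\right) 423 = \left(\frac{2209}{16} + 248\right) 423 = \frac{6177}{16} \cdot 423 = \frac{2612871}{16}$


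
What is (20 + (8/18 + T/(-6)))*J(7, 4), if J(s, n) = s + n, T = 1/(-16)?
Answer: 64801/288 ≈ 225.00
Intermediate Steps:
T = -1/16 ≈ -0.062500
J(s, n) = n + s
(20 + (8/18 + T/(-6)))*J(7, 4) = (20 + (8/18 - 1/16/(-6)))*(4 + 7) = (20 + (8*(1/18) - 1/16*(-⅙)))*11 = (20 + (4/9 + 1/96))*11 = (20 + 131/288)*11 = (5891/288)*11 = 64801/288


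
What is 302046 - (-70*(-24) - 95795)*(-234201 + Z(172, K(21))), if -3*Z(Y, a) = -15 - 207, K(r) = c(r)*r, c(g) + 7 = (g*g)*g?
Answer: -22034560559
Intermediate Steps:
c(g) = -7 + g**3 (c(g) = -7 + (g*g)*g = -7 + g**2*g = -7 + g**3)
K(r) = r*(-7 + r**3) (K(r) = (-7 + r**3)*r = r*(-7 + r**3))
Z(Y, a) = 74 (Z(Y, a) = -(-15 - 207)/3 = -1/3*(-222) = 74)
302046 - (-70*(-24) - 95795)*(-234201 + Z(172, K(21))) = 302046 - (-70*(-24) - 95795)*(-234201 + 74) = 302046 - (1680 - 95795)*(-234127) = 302046 - (-94115)*(-234127) = 302046 - 1*22034862605 = 302046 - 22034862605 = -22034560559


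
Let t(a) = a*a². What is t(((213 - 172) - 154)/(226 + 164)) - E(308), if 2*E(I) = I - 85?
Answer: -6615511397/59319000 ≈ -111.52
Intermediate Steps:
E(I) = -85/2 + I/2 (E(I) = (I - 85)/2 = (-85 + I)/2 = -85/2 + I/2)
t(a) = a³
t(((213 - 172) - 154)/(226 + 164)) - E(308) = (((213 - 172) - 154)/(226 + 164))³ - (-85/2 + (½)*308) = ((41 - 154)/390)³ - (-85/2 + 154) = (-113*1/390)³ - 1*223/2 = (-113/390)³ - 223/2 = -1442897/59319000 - 223/2 = -6615511397/59319000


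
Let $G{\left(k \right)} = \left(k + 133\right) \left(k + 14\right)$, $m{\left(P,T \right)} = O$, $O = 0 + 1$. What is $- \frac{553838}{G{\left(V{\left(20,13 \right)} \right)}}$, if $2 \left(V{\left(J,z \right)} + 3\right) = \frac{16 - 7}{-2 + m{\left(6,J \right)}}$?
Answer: $- \frac{2215352}{3263} \approx -678.93$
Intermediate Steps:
$O = 1$
$m{\left(P,T \right)} = 1$
$V{\left(J,z \right)} = - \frac{15}{2}$ ($V{\left(J,z \right)} = -3 + \frac{\left(16 - 7\right) \frac{1}{-2 + 1}}{2} = -3 + \frac{9 \frac{1}{-1}}{2} = -3 + \frac{9 \left(-1\right)}{2} = -3 + \frac{1}{2} \left(-9\right) = -3 - \frac{9}{2} = - \frac{15}{2}$)
$G{\left(k \right)} = \left(14 + k\right) \left(133 + k\right)$ ($G{\left(k \right)} = \left(133 + k\right) \left(14 + k\right) = \left(14 + k\right) \left(133 + k\right)$)
$- \frac{553838}{G{\left(V{\left(20,13 \right)} \right)}} = - \frac{553838}{1862 + \left(- \frac{15}{2}\right)^{2} + 147 \left(- \frac{15}{2}\right)} = - \frac{553838}{1862 + \frac{225}{4} - \frac{2205}{2}} = - \frac{553838}{\frac{3263}{4}} = \left(-553838\right) \frac{4}{3263} = - \frac{2215352}{3263}$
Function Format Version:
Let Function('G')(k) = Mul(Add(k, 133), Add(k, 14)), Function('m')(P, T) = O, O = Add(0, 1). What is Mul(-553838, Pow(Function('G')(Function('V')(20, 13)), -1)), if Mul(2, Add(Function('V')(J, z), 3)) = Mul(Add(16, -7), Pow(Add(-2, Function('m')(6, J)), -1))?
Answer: Rational(-2215352, 3263) ≈ -678.93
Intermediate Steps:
O = 1
Function('m')(P, T) = 1
Function('V')(J, z) = Rational(-15, 2) (Function('V')(J, z) = Add(-3, Mul(Rational(1, 2), Mul(Add(16, -7), Pow(Add(-2, 1), -1)))) = Add(-3, Mul(Rational(1, 2), Mul(9, Pow(-1, -1)))) = Add(-3, Mul(Rational(1, 2), Mul(9, -1))) = Add(-3, Mul(Rational(1, 2), -9)) = Add(-3, Rational(-9, 2)) = Rational(-15, 2))
Function('G')(k) = Mul(Add(14, k), Add(133, k)) (Function('G')(k) = Mul(Add(133, k), Add(14, k)) = Mul(Add(14, k), Add(133, k)))
Mul(-553838, Pow(Function('G')(Function('V')(20, 13)), -1)) = Mul(-553838, Pow(Add(1862, Pow(Rational(-15, 2), 2), Mul(147, Rational(-15, 2))), -1)) = Mul(-553838, Pow(Add(1862, Rational(225, 4), Rational(-2205, 2)), -1)) = Mul(-553838, Pow(Rational(3263, 4), -1)) = Mul(-553838, Rational(4, 3263)) = Rational(-2215352, 3263)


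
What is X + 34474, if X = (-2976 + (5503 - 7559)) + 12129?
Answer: 41571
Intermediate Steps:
X = 7097 (X = (-2976 - 2056) + 12129 = -5032 + 12129 = 7097)
X + 34474 = 7097 + 34474 = 41571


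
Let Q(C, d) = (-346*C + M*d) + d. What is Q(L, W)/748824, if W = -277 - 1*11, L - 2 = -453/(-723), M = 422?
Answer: -4929767/30077764 ≈ -0.16390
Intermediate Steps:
L = 633/241 (L = 2 - 453/(-723) = 2 - 453*(-1/723) = 2 + 151/241 = 633/241 ≈ 2.6266)
W = -288 (W = -277 - 11 = -288)
Q(C, d) = -346*C + 423*d (Q(C, d) = (-346*C + 422*d) + d = -346*C + 423*d)
Q(L, W)/748824 = (-346*633/241 + 423*(-288))/748824 = (-219018/241 - 121824)*(1/748824) = -29578602/241*1/748824 = -4929767/30077764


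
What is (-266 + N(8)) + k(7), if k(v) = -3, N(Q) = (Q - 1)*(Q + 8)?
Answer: -157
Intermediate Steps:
N(Q) = (-1 + Q)*(8 + Q)
(-266 + N(8)) + k(7) = (-266 + (-8 + 8² + 7*8)) - 3 = (-266 + (-8 + 64 + 56)) - 3 = (-266 + 112) - 3 = -154 - 3 = -157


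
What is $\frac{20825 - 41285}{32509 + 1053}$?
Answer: $- \frac{10230}{16781} \approx -0.60962$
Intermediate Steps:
$\frac{20825 - 41285}{32509 + 1053} = - \frac{20460}{33562} = \left(-20460\right) \frac{1}{33562} = - \frac{10230}{16781}$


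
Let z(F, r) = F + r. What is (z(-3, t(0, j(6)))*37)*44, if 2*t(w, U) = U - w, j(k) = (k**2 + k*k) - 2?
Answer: 52096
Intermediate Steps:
j(k) = -2 + 2*k**2 (j(k) = (k**2 + k**2) - 2 = 2*k**2 - 2 = -2 + 2*k**2)
t(w, U) = U/2 - w/2 (t(w, U) = (U - w)/2 = U/2 - w/2)
(z(-3, t(0, j(6)))*37)*44 = ((-3 + ((-2 + 2*6**2)/2 - 1/2*0))*37)*44 = ((-3 + ((-2 + 2*36)/2 + 0))*37)*44 = ((-3 + ((-2 + 72)/2 + 0))*37)*44 = ((-3 + ((1/2)*70 + 0))*37)*44 = ((-3 + (35 + 0))*37)*44 = ((-3 + 35)*37)*44 = (32*37)*44 = 1184*44 = 52096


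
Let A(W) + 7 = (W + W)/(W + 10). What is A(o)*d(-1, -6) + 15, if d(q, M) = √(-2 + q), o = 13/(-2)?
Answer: 15 - 75*I*√3/7 ≈ 15.0 - 18.558*I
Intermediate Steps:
o = -13/2 (o = 13*(-½) = -13/2 ≈ -6.5000)
A(W) = -7 + 2*W/(10 + W) (A(W) = -7 + (W + W)/(W + 10) = -7 + (2*W)/(10 + W) = -7 + 2*W/(10 + W))
A(o)*d(-1, -6) + 15 = (5*(-14 - 1*(-13/2))/(10 - 13/2))*√(-2 - 1) + 15 = (5*(-14 + 13/2)/(7/2))*√(-3) + 15 = (5*(2/7)*(-15/2))*(I*√3) + 15 = -75*I*√3/7 + 15 = 15 - 75*I*√3/7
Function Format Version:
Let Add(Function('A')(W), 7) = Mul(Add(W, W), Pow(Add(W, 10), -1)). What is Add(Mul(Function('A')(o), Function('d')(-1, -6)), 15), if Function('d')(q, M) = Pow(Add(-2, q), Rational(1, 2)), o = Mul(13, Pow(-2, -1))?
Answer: Add(15, Mul(Rational(-75, 7), I, Pow(3, Rational(1, 2)))) ≈ Add(15.000, Mul(-18.558, I))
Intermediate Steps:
o = Rational(-13, 2) (o = Mul(13, Rational(-1, 2)) = Rational(-13, 2) ≈ -6.5000)
Function('A')(W) = Add(-7, Mul(2, W, Pow(Add(10, W), -1))) (Function('A')(W) = Add(-7, Mul(Add(W, W), Pow(Add(W, 10), -1))) = Add(-7, Mul(Mul(2, W), Pow(Add(10, W), -1))) = Add(-7, Mul(2, W, Pow(Add(10, W), -1))))
Add(Mul(Function('A')(o), Function('d')(-1, -6)), 15) = Add(Mul(Mul(5, Pow(Add(10, Rational(-13, 2)), -1), Add(-14, Mul(-1, Rational(-13, 2)))), Pow(Add(-2, -1), Rational(1, 2))), 15) = Add(Mul(Mul(5, Pow(Rational(7, 2), -1), Add(-14, Rational(13, 2))), Pow(-3, Rational(1, 2))), 15) = Add(Mul(Mul(5, Rational(2, 7), Rational(-15, 2)), Mul(I, Pow(3, Rational(1, 2)))), 15) = Add(Mul(Rational(-75, 7), Mul(I, Pow(3, Rational(1, 2)))), 15) = Add(Mul(Rational(-75, 7), I, Pow(3, Rational(1, 2))), 15) = Add(15, Mul(Rational(-75, 7), I, Pow(3, Rational(1, 2))))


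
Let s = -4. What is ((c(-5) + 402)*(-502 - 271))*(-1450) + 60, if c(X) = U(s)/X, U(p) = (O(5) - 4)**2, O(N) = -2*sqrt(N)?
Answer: 442511640 - 3586720*sqrt(5) ≈ 4.3449e+8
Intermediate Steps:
U(p) = (-4 - 2*sqrt(5))**2 (U(p) = (-2*sqrt(5) - 4)**2 = (-4 - 2*sqrt(5))**2)
c(X) = (36 + 16*sqrt(5))/X
((c(-5) + 402)*(-502 - 271))*(-1450) + 60 = ((4*(9 + 4*sqrt(5))/(-5) + 402)*(-502 - 271))*(-1450) + 60 = ((4*(-1/5)*(9 + 4*sqrt(5)) + 402)*(-773))*(-1450) + 60 = (((-36/5 - 16*sqrt(5)/5) + 402)*(-773))*(-1450) + 60 = ((1974/5 - 16*sqrt(5)/5)*(-773))*(-1450) + 60 = (-1525902/5 + 12368*sqrt(5)/5)*(-1450) + 60 = (442511580 - 3586720*sqrt(5)) + 60 = 442511640 - 3586720*sqrt(5)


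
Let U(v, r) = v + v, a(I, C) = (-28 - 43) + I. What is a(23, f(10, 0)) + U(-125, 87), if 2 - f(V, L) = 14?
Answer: -298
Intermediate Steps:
f(V, L) = -12 (f(V, L) = 2 - 1*14 = 2 - 14 = -12)
a(I, C) = -71 + I
U(v, r) = 2*v
a(23, f(10, 0)) + U(-125, 87) = (-71 + 23) + 2*(-125) = -48 - 250 = -298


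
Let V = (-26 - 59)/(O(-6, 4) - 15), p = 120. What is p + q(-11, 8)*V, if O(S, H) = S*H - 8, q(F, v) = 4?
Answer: 5980/47 ≈ 127.23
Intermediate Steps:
O(S, H) = -8 + H*S (O(S, H) = H*S - 8 = -8 + H*S)
V = 85/47 (V = (-26 - 59)/((-8 + 4*(-6)) - 15) = -85/((-8 - 24) - 15) = -85/(-32 - 15) = -85/(-47) = -85*(-1/47) = 85/47 ≈ 1.8085)
p + q(-11, 8)*V = 120 + 4*(85/47) = 120 + 340/47 = 5980/47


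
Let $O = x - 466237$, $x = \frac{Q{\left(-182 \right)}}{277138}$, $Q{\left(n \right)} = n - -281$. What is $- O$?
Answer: $\frac{129211989607}{277138} \approx 4.6624 \cdot 10^{5}$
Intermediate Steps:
$Q{\left(n \right)} = 281 + n$ ($Q{\left(n \right)} = n + 281 = 281 + n$)
$x = \frac{99}{277138}$ ($x = \frac{281 - 182}{277138} = 99 \cdot \frac{1}{277138} = \frac{99}{277138} \approx 0.00035722$)
$O = - \frac{129211989607}{277138}$ ($O = \frac{99}{277138} - 466237 = - \frac{129211989607}{277138} \approx -4.6624 \cdot 10^{5}$)
$- O = \left(-1\right) \left(- \frac{129211989607}{277138}\right) = \frac{129211989607}{277138}$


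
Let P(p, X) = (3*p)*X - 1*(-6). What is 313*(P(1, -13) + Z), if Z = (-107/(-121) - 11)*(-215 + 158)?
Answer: 20587575/121 ≈ 1.7015e+5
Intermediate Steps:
Z = 69768/121 (Z = (-107*(-1/121) - 11)*(-57) = (107/121 - 11)*(-57) = -1224/121*(-57) = 69768/121 ≈ 576.59)
P(p, X) = 6 + 3*X*p (P(p, X) = 3*X*p + 6 = 6 + 3*X*p)
313*(P(1, -13) + Z) = 313*((6 + 3*(-13)*1) + 69768/121) = 313*((6 - 39) + 69768/121) = 313*(-33 + 69768/121) = 313*(65775/121) = 20587575/121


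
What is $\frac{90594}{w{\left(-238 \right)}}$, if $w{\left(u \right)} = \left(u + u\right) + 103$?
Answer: $- \frac{90594}{373} \approx -242.88$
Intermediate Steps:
$w{\left(u \right)} = 103 + 2 u$ ($w{\left(u \right)} = 2 u + 103 = 103 + 2 u$)
$\frac{90594}{w{\left(-238 \right)}} = \frac{90594}{103 + 2 \left(-238\right)} = \frac{90594}{103 - 476} = \frac{90594}{-373} = 90594 \left(- \frac{1}{373}\right) = - \frac{90594}{373}$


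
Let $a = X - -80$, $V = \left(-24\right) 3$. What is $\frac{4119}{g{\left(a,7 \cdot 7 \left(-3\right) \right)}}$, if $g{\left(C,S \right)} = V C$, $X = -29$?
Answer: $- \frac{1373}{1224} \approx -1.1217$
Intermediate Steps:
$V = -72$
$a = 51$ ($a = -29 - -80 = -29 + 80 = 51$)
$g{\left(C,S \right)} = - 72 C$
$\frac{4119}{g{\left(a,7 \cdot 7 \left(-3\right) \right)}} = \frac{4119}{\left(-72\right) 51} = \frac{4119}{-3672} = 4119 \left(- \frac{1}{3672}\right) = - \frac{1373}{1224}$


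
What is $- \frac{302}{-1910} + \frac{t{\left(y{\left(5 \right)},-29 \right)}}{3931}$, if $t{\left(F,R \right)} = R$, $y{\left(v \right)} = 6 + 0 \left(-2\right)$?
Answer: $\frac{565886}{3754105} \approx 0.15074$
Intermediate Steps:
$y{\left(v \right)} = 6$ ($y{\left(v \right)} = 6 + 0 = 6$)
$- \frac{302}{-1910} + \frac{t{\left(y{\left(5 \right)},-29 \right)}}{3931} = - \frac{302}{-1910} - \frac{29}{3931} = \left(-302\right) \left(- \frac{1}{1910}\right) - \frac{29}{3931} = \frac{151}{955} - \frac{29}{3931} = \frac{565886}{3754105}$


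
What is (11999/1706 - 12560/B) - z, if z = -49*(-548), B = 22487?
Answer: -1029870102191/38362822 ≈ -26846.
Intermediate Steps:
z = 26852
(11999/1706 - 12560/B) - z = (11999/1706 - 12560/22487) - 1*26852 = (11999*(1/1706) - 12560*1/22487) - 26852 = (11999/1706 - 12560/22487) - 26852 = 248394153/38362822 - 26852 = -1029870102191/38362822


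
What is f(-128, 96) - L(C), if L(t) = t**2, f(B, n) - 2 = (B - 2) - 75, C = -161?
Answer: -26124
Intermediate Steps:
f(B, n) = -75 + B (f(B, n) = 2 + ((B - 2) - 75) = 2 + ((-2 + B) - 75) = 2 + (-77 + B) = -75 + B)
f(-128, 96) - L(C) = (-75 - 128) - 1*(-161)**2 = -203 - 1*25921 = -203 - 25921 = -26124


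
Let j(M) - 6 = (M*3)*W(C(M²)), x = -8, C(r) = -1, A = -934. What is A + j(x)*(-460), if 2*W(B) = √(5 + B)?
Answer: 7346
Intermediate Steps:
W(B) = √(5 + B)/2
j(M) = 6 + 3*M (j(M) = 6 + (M*3)*(√(5 - 1)/2) = 6 + (3*M)*(√4/2) = 6 + (3*M)*((½)*2) = 6 + (3*M)*1 = 6 + 3*M)
A + j(x)*(-460) = -934 + (6 + 3*(-8))*(-460) = -934 + (6 - 24)*(-460) = -934 - 18*(-460) = -934 + 8280 = 7346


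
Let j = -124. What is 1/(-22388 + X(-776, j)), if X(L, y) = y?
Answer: -1/22512 ≈ -4.4421e-5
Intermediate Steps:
1/(-22388 + X(-776, j)) = 1/(-22388 - 124) = 1/(-22512) = -1/22512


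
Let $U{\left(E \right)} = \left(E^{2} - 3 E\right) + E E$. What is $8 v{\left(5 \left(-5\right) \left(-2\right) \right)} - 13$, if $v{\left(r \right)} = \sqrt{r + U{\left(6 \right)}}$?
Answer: $-13 + 16 \sqrt{26} \approx 68.584$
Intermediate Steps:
$U{\left(E \right)} = - 3 E + 2 E^{2}$ ($U{\left(E \right)} = \left(E^{2} - 3 E\right) + E^{2} = - 3 E + 2 E^{2}$)
$v{\left(r \right)} = \sqrt{54 + r}$ ($v{\left(r \right)} = \sqrt{r + 6 \left(-3 + 2 \cdot 6\right)} = \sqrt{r + 6 \left(-3 + 12\right)} = \sqrt{r + 6 \cdot 9} = \sqrt{r + 54} = \sqrt{54 + r}$)
$8 v{\left(5 \left(-5\right) \left(-2\right) \right)} - 13 = 8 \sqrt{54 + 5 \left(-5\right) \left(-2\right)} - 13 = 8 \sqrt{54 - -50} - 13 = 8 \sqrt{54 + 50} - 13 = 8 \sqrt{104} - 13 = 8 \cdot 2 \sqrt{26} - 13 = 16 \sqrt{26} - 13 = -13 + 16 \sqrt{26}$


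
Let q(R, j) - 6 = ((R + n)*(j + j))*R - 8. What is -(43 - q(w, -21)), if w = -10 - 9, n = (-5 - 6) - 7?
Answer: -29571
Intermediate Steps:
n = -18 (n = -11 - 7 = -18)
w = -19
q(R, j) = -2 + 2*R*j*(-18 + R) (q(R, j) = 6 + (((R - 18)*(j + j))*R - 8) = 6 + (((-18 + R)*(2*j))*R - 8) = 6 + ((2*j*(-18 + R))*R - 8) = 6 + (2*R*j*(-18 + R) - 8) = 6 + (-8 + 2*R*j*(-18 + R)) = -2 + 2*R*j*(-18 + R))
-(43 - q(w, -21)) = -(43 - (-2 - 36*(-19)*(-21) + 2*(-21)*(-19)**2)) = -(43 - (-2 - 14364 + 2*(-21)*361)) = -(43 - (-2 - 14364 - 15162)) = -(43 - 1*(-29528)) = -(43 + 29528) = -1*29571 = -29571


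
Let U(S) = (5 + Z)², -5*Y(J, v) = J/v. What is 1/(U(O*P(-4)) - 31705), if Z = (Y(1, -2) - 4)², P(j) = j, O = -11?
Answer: -10000/312965559 ≈ -3.1952e-5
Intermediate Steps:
Y(J, v) = -J/(5*v)
Z = 1521/100 (Z = (-⅕*1/(-2) - 4)² = (-⅕*1*(-½) - 4)² = (⅒ - 4)² = (-39/10)² = 1521/100 ≈ 15.210)
U(S) = 4084441/10000 (U(S) = (5 + 1521/100)² = (2021/100)² = 4084441/10000)
1/(U(O*P(-4)) - 31705) = 1/(4084441/10000 - 31705) = 1/(-312965559/10000) = -10000/312965559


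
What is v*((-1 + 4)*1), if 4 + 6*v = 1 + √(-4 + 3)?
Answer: -3/2 + I/2 ≈ -1.5 + 0.5*I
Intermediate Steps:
v = -½ + I/6 (v = -⅔ + (1 + √(-4 + 3))/6 = -⅔ + (1 + √(-1))/6 = -⅔ + (1 + I)/6 = -⅔ + (⅙ + I/6) = -½ + I/6 ≈ -0.5 + 0.16667*I)
v*((-1 + 4)*1) = (-½ + I/6)*((-1 + 4)*1) = (-½ + I/6)*(3*1) = (-½ + I/6)*3 = -3/2 + I/2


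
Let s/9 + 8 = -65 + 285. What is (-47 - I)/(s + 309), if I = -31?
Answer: -16/2217 ≈ -0.0072170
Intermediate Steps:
s = 1908 (s = -72 + 9*(-65 + 285) = -72 + 9*220 = -72 + 1980 = 1908)
(-47 - I)/(s + 309) = (-47 - 1*(-31))/(1908 + 309) = (-47 + 31)/2217 = -16*1/2217 = -16/2217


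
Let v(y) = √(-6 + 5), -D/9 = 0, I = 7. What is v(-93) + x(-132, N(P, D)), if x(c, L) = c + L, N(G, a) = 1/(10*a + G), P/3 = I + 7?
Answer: -5543/42 + I ≈ -131.98 + 1.0*I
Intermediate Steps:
P = 42 (P = 3*(7 + 7) = 3*14 = 42)
D = 0 (D = -9*0 = 0)
v(y) = I (v(y) = √(-1) = I)
N(G, a) = 1/(G + 10*a)
x(c, L) = L + c
v(-93) + x(-132, N(P, D)) = I + (1/(42 + 10*0) - 132) = I + (1/(42 + 0) - 132) = I + (1/42 - 132) = I - 5543/42 = -5543/42 + I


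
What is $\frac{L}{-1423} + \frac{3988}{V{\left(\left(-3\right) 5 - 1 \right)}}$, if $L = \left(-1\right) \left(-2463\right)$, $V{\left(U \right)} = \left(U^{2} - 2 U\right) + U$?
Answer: $\frac{1251247}{96764} \approx 12.931$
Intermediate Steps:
$V{\left(U \right)} = U^{2} - U$
$L = 2463$
$\frac{L}{-1423} + \frac{3988}{V{\left(\left(-3\right) 5 - 1 \right)}} = \frac{2463}{-1423} + \frac{3988}{\left(\left(-3\right) 5 - 1\right) \left(-1 - 16\right)} = 2463 \left(- \frac{1}{1423}\right) + \frac{3988}{\left(-15 - 1\right) \left(-1 - 16\right)} = - \frac{2463}{1423} + \frac{3988}{\left(-16\right) \left(-1 - 16\right)} = - \frac{2463}{1423} + \frac{3988}{\left(-16\right) \left(-17\right)} = - \frac{2463}{1423} + \frac{3988}{272} = - \frac{2463}{1423} + 3988 \cdot \frac{1}{272} = - \frac{2463}{1423} + \frac{997}{68} = \frac{1251247}{96764}$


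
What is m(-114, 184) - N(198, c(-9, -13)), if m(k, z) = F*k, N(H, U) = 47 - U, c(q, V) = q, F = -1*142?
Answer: 16132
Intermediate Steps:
F = -142
m(k, z) = -142*k
m(-114, 184) - N(198, c(-9, -13)) = -142*(-114) - (47 - 1*(-9)) = 16188 - (47 + 9) = 16188 - 1*56 = 16188 - 56 = 16132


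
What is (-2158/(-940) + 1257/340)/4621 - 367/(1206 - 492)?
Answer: -159013045/310143036 ≈ -0.51271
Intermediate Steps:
(-2158/(-940) + 1257/340)/4621 - 367/(1206 - 492) = (-2158*(-1/940) + 1257*(1/340))*(1/4621) - 367/714 = (1079/470 + 1257/340)*(1/4621) - 367*1/714 = (19153/3196)*(1/4621) - 367/714 = 19153/14768716 - 367/714 = -159013045/310143036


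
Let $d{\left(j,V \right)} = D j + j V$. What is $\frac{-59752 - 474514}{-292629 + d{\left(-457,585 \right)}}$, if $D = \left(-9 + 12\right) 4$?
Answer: $\frac{267133}{282729} \approx 0.94484$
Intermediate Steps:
$D = 12$ ($D = 3 \cdot 4 = 12$)
$d{\left(j,V \right)} = 12 j + V j$ ($d{\left(j,V \right)} = 12 j + j V = 12 j + V j$)
$\frac{-59752 - 474514}{-292629 + d{\left(-457,585 \right)}} = \frac{-59752 - 474514}{-292629 - 457 \left(12 + 585\right)} = - \frac{534266}{-292629 - 272829} = - \frac{534266}{-565458} = \left(-534266\right) \left(- \frac{1}{565458}\right) = \frac{267133}{282729}$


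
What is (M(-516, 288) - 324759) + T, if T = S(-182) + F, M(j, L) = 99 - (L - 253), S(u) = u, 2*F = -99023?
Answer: -748777/2 ≈ -3.7439e+5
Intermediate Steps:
F = -99023/2 (F = (1/2)*(-99023) = -99023/2 ≈ -49512.)
M(j, L) = 352 - L (M(j, L) = 99 - (-253 + L) = 99 + (253 - L) = 352 - L)
T = -99387/2 (T = -182 - 99023/2 = -99387/2 ≈ -49694.)
(M(-516, 288) - 324759) + T = ((352 - 1*288) - 324759) - 99387/2 = ((352 - 288) - 324759) - 99387/2 = (64 - 324759) - 99387/2 = -324695 - 99387/2 = -748777/2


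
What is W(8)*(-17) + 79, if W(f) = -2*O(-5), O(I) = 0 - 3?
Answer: -23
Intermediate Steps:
O(I) = -3
W(f) = 6 (W(f) = -2*(-3) = 6)
W(8)*(-17) + 79 = 6*(-17) + 79 = -102 + 79 = -23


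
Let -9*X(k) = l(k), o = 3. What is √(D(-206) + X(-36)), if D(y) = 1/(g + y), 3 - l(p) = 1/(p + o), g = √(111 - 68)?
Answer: √(-689601 + 3300*√43)/(99*√(206 - √43)) ≈ 0.58456*I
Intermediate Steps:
g = √43 ≈ 6.5574
l(p) = 3 - 1/(3 + p) (l(p) = 3 - 1/(p + 3) = 3 - 1/(3 + p))
D(y) = 1/(y + √43) (D(y) = 1/(√43 + y) = 1/(y + √43))
X(k) = -(8 + 3*k)/(9*(3 + k))
√(D(-206) + X(-36)) = √(1/(-206 + √43) + (-8 - 3*(-36))/(9*(3 - 36))) = √(1/(-206 + √43) + (⅑)*(-8 + 108)/(-33)) = √(1/(-206 + √43) + (⅑)*(-1/33)*100) = √(1/(-206 + √43) - 100/297) = √(-100/297 + 1/(-206 + √43))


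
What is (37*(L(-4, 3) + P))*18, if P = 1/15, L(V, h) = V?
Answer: -13098/5 ≈ -2619.6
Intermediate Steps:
P = 1/15 ≈ 0.066667
(37*(L(-4, 3) + P))*18 = (37*(-4 + 1/15))*18 = (37*(-59/15))*18 = -2183/15*18 = -13098/5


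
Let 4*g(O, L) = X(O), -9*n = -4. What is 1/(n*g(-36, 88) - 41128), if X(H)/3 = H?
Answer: -1/41140 ≈ -2.4307e-5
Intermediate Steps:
n = 4/9 (n = -⅑*(-4) = 4/9 ≈ 0.44444)
X(H) = 3*H
g(O, L) = 3*O/4 (g(O, L) = (3*O)/4 = 3*O/4)
1/(n*g(-36, 88) - 41128) = 1/(4*((¾)*(-36))/9 - 41128) = 1/((4/9)*(-27) - 41128) = 1/(-12 - 41128) = 1/(-41140) = -1/41140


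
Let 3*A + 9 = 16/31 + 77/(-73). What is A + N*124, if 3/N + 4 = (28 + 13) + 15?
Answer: 350759/88257 ≈ 3.9743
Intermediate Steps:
A = -21586/6789 (A = -3 + (16/31 + 77/(-73))/3 = -3 + (16*(1/31) + 77*(-1/73))/3 = -3 + (16/31 - 77/73)/3 = -3 + (⅓)*(-1219/2263) = -3 - 1219/6789 = -21586/6789 ≈ -3.1796)
N = 3/52 (N = 3/(-4 + ((28 + 13) + 15)) = 3/(-4 + (41 + 15)) = 3/(-4 + 56) = 3/52 ≈ 0.057692)
A + N*124 = -21586/6789 + (3/52)*124 = -21586/6789 + 93/13 = 350759/88257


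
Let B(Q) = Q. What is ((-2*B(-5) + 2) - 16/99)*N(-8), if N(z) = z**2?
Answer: 75008/99 ≈ 757.66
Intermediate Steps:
((-2*B(-5) + 2) - 16/99)*N(-8) = ((-2*(-5) + 2) - 16/99)*(-8)**2 = ((10 + 2) - 16*1/99)*64 = (12 - 16/99)*64 = (1172/99)*64 = 75008/99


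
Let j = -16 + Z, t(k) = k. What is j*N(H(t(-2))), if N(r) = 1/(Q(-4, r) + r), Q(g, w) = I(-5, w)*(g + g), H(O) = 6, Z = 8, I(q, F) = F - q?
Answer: 4/41 ≈ 0.097561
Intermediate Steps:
j = -8 (j = -16 + 8 = -8)
Q(g, w) = 2*g*(5 + w) (Q(g, w) = (w - 1*(-5))*(g + g) = (w + 5)*(2*g) = (5 + w)*(2*g) = 2*g*(5 + w))
N(r) = 1/(-40 - 7*r) (N(r) = 1/(2*(-4)*(5 + r) + r) = 1/((-40 - 8*r) + r) = 1/(-40 - 7*r))
j*N(H(t(-2))) = -(-8)/(40 + 7*6) = -(-8)/(40 + 42) = -(-8)/82 = -8*(-1/82) = 4/41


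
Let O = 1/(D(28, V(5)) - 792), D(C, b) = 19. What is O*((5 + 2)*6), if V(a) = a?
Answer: -42/773 ≈ -0.054334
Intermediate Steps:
O = -1/773 (O = 1/(19 - 792) = 1/(-773) = -1/773 ≈ -0.0012937)
O*((5 + 2)*6) = -(5 + 2)*6/773 = -7*6/773 = -1/773*42 = -42/773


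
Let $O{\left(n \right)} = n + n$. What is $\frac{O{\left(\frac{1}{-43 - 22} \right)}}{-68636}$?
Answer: $\frac{1}{2230670} \approx 4.483 \cdot 10^{-7}$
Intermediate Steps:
$O{\left(n \right)} = 2 n$
$\frac{O{\left(\frac{1}{-43 - 22} \right)}}{-68636} = \frac{2 \frac{1}{-43 - 22}}{-68636} = \frac{2}{-65} \left(- \frac{1}{68636}\right) = 2 \left(- \frac{1}{65}\right) \left(- \frac{1}{68636}\right) = \left(- \frac{2}{65}\right) \left(- \frac{1}{68636}\right) = \frac{1}{2230670}$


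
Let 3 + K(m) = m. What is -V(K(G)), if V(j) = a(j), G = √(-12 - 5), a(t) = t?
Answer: 3 - I*√17 ≈ 3.0 - 4.1231*I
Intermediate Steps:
G = I*√17 (G = √(-17) = I*√17 ≈ 4.1231*I)
K(m) = -3 + m
V(j) = j
-V(K(G)) = -(-3 + I*√17) = 3 - I*√17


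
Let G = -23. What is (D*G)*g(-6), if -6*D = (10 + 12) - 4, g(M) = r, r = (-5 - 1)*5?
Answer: -2070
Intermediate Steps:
r = -30 (r = -6*5 = -30)
g(M) = -30
D = -3 (D = -((10 + 12) - 4)/6 = -(22 - 4)/6 = -1/6*18 = -3)
(D*G)*g(-6) = -3*(-23)*(-30) = 69*(-30) = -2070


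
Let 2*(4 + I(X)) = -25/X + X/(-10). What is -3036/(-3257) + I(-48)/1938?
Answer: 2822114389/3029791680 ≈ 0.93145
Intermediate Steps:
I(X) = -4 - 25/(2*X) - X/20 (I(X) = -4 + (-25/X + X/(-10))/2 = -4 + (-25/X + X*(-1/10))/2 = -4 + (-25/X - X/10)/2 = -4 + (-25/(2*X) - X/20) = -4 - 25/(2*X) - X/20)
-3036/(-3257) + I(-48)/1938 = -3036/(-3257) + ((1/20)*(-250 - 1*(-48)*(80 - 48))/(-48))/1938 = -3036*(-1/3257) + ((1/20)*(-1/48)*(-250 - 1*(-48)*32))*(1/1938) = 3036/3257 + ((1/20)*(-1/48)*(-250 + 1536))*(1/1938) = 3036/3257 + ((1/20)*(-1/48)*1286)*(1/1938) = 3036/3257 - 643/480*1/1938 = 3036/3257 - 643/930240 = 2822114389/3029791680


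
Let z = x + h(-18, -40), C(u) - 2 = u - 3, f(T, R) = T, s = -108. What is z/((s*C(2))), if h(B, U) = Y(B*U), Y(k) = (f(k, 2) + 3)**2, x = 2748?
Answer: -175159/36 ≈ -4865.5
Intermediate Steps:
C(u) = -1 + u (C(u) = 2 + (u - 3) = 2 + (-3 + u) = -1 + u)
Y(k) = (3 + k)**2 (Y(k) = (k + 3)**2 = (3 + k)**2)
h(B, U) = (3 + B*U)**2
z = 525477 (z = 2748 + (3 - 18*(-40))**2 = 2748 + (3 + 720)**2 = 2748 + 723**2 = 2748 + 522729 = 525477)
z/((s*C(2))) = 525477/((-108*(-1 + 2))) = 525477/((-108*1)) = 525477/(-108) = 525477*(-1/108) = -175159/36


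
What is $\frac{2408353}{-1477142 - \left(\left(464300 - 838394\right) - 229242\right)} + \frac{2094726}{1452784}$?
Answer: $- \frac{417108139399}{317362843976} \approx -1.3143$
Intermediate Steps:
$\frac{2408353}{-1477142 - \left(\left(464300 - 838394\right) - 229242\right)} + \frac{2094726}{1452784} = \frac{2408353}{-1477142 - \left(-374094 - 229242\right)} + 2094726 \cdot \frac{1}{1452784} = \frac{2408353}{-1477142 - -603336} + \frac{1047363}{726392} = \frac{2408353}{-1477142 + 603336} + \frac{1047363}{726392} = \frac{2408353}{-873806} + \frac{1047363}{726392} = 2408353 \left(- \frac{1}{873806}\right) + \frac{1047363}{726392} = - \frac{2408353}{873806} + \frac{1047363}{726392} = - \frac{417108139399}{317362843976}$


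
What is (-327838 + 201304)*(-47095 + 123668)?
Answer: -9689087982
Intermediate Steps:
(-327838 + 201304)*(-47095 + 123668) = -126534*76573 = -9689087982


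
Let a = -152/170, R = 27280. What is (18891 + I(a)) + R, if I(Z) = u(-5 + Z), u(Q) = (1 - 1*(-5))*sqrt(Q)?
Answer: 46171 + 6*I*sqrt(42585)/85 ≈ 46171.0 + 14.567*I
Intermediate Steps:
u(Q) = 6*sqrt(Q) (u(Q) = (1 + 5)*sqrt(Q) = 6*sqrt(Q))
a = -76/85 (a = -152*1/170 = -76/85 ≈ -0.89412)
I(Z) = 6*sqrt(-5 + Z)
(18891 + I(a)) + R = (18891 + 6*sqrt(-5 - 76/85)) + 27280 = (18891 + 6*sqrt(-501/85)) + 27280 = (18891 + 6*(I*sqrt(42585)/85)) + 27280 = (18891 + 6*I*sqrt(42585)/85) + 27280 = 46171 + 6*I*sqrt(42585)/85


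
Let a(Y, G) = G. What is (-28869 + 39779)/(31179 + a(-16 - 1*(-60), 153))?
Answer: 5455/15666 ≈ 0.34821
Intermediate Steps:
(-28869 + 39779)/(31179 + a(-16 - 1*(-60), 153)) = (-28869 + 39779)/(31179 + 153) = 10910/31332 = 10910*(1/31332) = 5455/15666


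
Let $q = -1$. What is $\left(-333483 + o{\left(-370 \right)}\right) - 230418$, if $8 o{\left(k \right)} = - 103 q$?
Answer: $- \frac{4511105}{8} \approx -5.6389 \cdot 10^{5}$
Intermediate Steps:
$o{\left(k \right)} = \frac{103}{8}$ ($o{\left(k \right)} = \frac{\left(-103\right) \left(-1\right)}{8} = \frac{1}{8} \cdot 103 = \frac{103}{8}$)
$\left(-333483 + o{\left(-370 \right)}\right) - 230418 = \left(-333483 + \frac{103}{8}\right) - 230418 = - \frac{2667761}{8} - 230418 = - \frac{4511105}{8}$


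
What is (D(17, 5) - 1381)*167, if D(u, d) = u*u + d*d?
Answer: -178189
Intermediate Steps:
D(u, d) = d**2 + u**2 (D(u, d) = u**2 + d**2 = d**2 + u**2)
(D(17, 5) - 1381)*167 = ((5**2 + 17**2) - 1381)*167 = ((25 + 289) - 1381)*167 = (314 - 1381)*167 = -1067*167 = -178189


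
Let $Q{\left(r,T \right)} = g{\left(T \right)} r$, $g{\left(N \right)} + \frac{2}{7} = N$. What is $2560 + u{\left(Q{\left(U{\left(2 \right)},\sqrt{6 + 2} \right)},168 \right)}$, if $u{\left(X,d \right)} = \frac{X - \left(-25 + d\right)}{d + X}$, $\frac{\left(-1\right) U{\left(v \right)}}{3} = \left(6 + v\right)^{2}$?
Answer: $\frac{1282464937}{500712} + \frac{30478 \sqrt{2}}{62589} \approx 2562.0$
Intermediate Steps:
$U{\left(v \right)} = - 3 \left(6 + v\right)^{2}$
$g{\left(N \right)} = - \frac{2}{7} + N$
$Q{\left(r,T \right)} = r \left(- \frac{2}{7} + T\right)$ ($Q{\left(r,T \right)} = \left(- \frac{2}{7} + T\right) r = r \left(- \frac{2}{7} + T\right)$)
$u{\left(X,d \right)} = \frac{25 + X - d}{X + d}$
$2560 + u{\left(Q{\left(U{\left(2 \right)},\sqrt{6 + 2} \right)},168 \right)} = 2560 + \frac{25 + \frac{- 3 \left(6 + 2\right)^{2} \left(-2 + 7 \sqrt{6 + 2}\right)}{7} - 168}{\frac{- 3 \left(6 + 2\right)^{2} \left(-2 + 7 \sqrt{6 + 2}\right)}{7} + 168} = 2560 + \frac{25 + \frac{- 3 \cdot 8^{2} \left(-2 + 7 \sqrt{8}\right)}{7} - 168}{\frac{- 3 \cdot 8^{2} \left(-2 + 7 \sqrt{8}\right)}{7} + 168} = 2560 + \frac{25 + \frac{\left(-3\right) 64 \left(-2 + 7 \cdot 2 \sqrt{2}\right)}{7} - 168}{\frac{\left(-3\right) 64 \left(-2 + 7 \cdot 2 \sqrt{2}\right)}{7} + 168} = 2560 + \frac{25 + \frac{1}{7} \left(-192\right) \left(-2 + 14 \sqrt{2}\right) - 168}{\frac{1}{7} \left(-192\right) \left(-2 + 14 \sqrt{2}\right) + 168} = 2560 + \frac{25 + \left(\frac{384}{7} - 384 \sqrt{2}\right) - 168}{\left(\frac{384}{7} - 384 \sqrt{2}\right) + 168} = 2560 + \frac{- \frac{617}{7} - 384 \sqrt{2}}{\frac{1560}{7} - 384 \sqrt{2}}$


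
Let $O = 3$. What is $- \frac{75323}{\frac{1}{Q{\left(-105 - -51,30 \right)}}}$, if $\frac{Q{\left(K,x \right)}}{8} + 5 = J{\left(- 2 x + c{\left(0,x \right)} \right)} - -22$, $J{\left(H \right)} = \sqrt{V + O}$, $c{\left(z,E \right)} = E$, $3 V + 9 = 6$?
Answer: $-10243928 - 602584 \sqrt{2} \approx -1.1096 \cdot 10^{7}$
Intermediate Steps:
$V = -1$ ($V = -3 + \frac{1}{3} \cdot 6 = -3 + 2 = -1$)
$J{\left(H \right)} = \sqrt{2}$ ($J{\left(H \right)} = \sqrt{-1 + 3} = \sqrt{2}$)
$Q{\left(K,x \right)} = 136 + 8 \sqrt{2}$ ($Q{\left(K,x \right)} = -40 + 8 \left(\sqrt{2} - -22\right) = -40 + 8 \left(\sqrt{2} + 22\right) = -40 + 8 \left(22 + \sqrt{2}\right) = -40 + \left(176 + 8 \sqrt{2}\right) = 136 + 8 \sqrt{2}$)
$- \frac{75323}{\frac{1}{Q{\left(-105 - -51,30 \right)}}} = - \frac{75323}{\frac{1}{136 + 8 \sqrt{2}}} = - 75323 \left(136 + 8 \sqrt{2}\right) = -10243928 - 602584 \sqrt{2}$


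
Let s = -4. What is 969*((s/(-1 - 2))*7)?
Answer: 9044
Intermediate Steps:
969*((s/(-1 - 2))*7) = 969*(-4/(-1 - 2)*7) = 969*(-4/(-3)*7) = 969*(-4*(-⅓)*7) = 969*((4/3)*7) = 969*(28/3) = 9044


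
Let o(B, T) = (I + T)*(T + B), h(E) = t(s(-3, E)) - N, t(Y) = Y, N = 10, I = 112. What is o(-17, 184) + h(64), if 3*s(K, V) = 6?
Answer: 49424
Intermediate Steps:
s(K, V) = 2 (s(K, V) = (1/3)*6 = 2)
h(E) = -8 (h(E) = 2 - 1*10 = 2 - 10 = -8)
o(B, T) = (112 + T)*(B + T) (o(B, T) = (112 + T)*(T + B) = (112 + T)*(B + T))
o(-17, 184) + h(64) = (184**2 + 112*(-17) + 112*184 - 17*184) - 8 = (33856 - 1904 + 20608 - 3128) - 8 = 49432 - 8 = 49424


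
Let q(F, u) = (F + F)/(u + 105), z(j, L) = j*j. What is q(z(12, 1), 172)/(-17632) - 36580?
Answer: -5583095669/152627 ≈ -36580.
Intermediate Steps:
z(j, L) = j**2
q(F, u) = 2*F/(105 + u) (q(F, u) = (2*F)/(105 + u) = 2*F/(105 + u))
q(z(12, 1), 172)/(-17632) - 36580 = (2*12**2/(105 + 172))/(-17632) - 36580 = (2*144/277)*(-1/17632) - 36580 = (2*144*(1/277))*(-1/17632) - 36580 = (288/277)*(-1/17632) - 36580 = -9/152627 - 36580 = -5583095669/152627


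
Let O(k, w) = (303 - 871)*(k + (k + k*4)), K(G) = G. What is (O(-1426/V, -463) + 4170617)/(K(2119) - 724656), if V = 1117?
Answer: -4663438997/807073829 ≈ -5.7782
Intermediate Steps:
O(k, w) = -3408*k (O(k, w) = -568*(k + (k + 4*k)) = -568*(k + 5*k) = -3408*k)
(O(-1426/V, -463) + 4170617)/(K(2119) - 724656) = (-(-4859808)/1117 + 4170617)/(2119 - 724656) = (-(-4859808)/1117 + 4170617)/(-722537) = (-3408*(-1426/1117) + 4170617)*(-1/722537) = (4859808/1117 + 4170617)*(-1/722537) = (4663438997/1117)*(-1/722537) = -4663438997/807073829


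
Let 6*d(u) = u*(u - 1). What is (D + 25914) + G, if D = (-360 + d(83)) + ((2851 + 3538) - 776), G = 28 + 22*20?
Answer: 98308/3 ≈ 32769.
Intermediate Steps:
d(u) = u*(-1 + u)/6 (d(u) = (u*(u - 1))/6 = (u*(-1 + u))/6 = u*(-1 + u)/6)
G = 468 (G = 28 + 440 = 468)
D = 19162/3 (D = (-360 + (⅙)*83*(-1 + 83)) + ((2851 + 3538) - 776) = (-360 + (⅙)*83*82) + (6389 - 776) = (-360 + 3403/3) + 5613 = 2323/3 + 5613 = 19162/3 ≈ 6387.3)
(D + 25914) + G = (19162/3 + 25914) + 468 = 96904/3 + 468 = 98308/3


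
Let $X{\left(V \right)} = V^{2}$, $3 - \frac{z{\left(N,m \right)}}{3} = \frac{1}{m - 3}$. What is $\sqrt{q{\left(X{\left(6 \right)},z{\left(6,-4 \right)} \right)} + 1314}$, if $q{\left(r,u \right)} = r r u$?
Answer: $\frac{3 \sqrt{73682}}{7} \approx 116.33$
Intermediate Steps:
$z{\left(N,m \right)} = 9 - \frac{3}{-3 + m}$ ($z{\left(N,m \right)} = 9 - \frac{3}{m - 3} = 9 - \frac{3}{-3 + m}$)
$q{\left(r,u \right)} = u r^{2}$ ($q{\left(r,u \right)} = r^{2} u = u r^{2}$)
$\sqrt{q{\left(X{\left(6 \right)},z{\left(6,-4 \right)} \right)} + 1314} = \sqrt{\frac{3 \left(-10 + 3 \left(-4\right)\right)}{-3 - 4} \left(6^{2}\right)^{2} + 1314} = \sqrt{\frac{3 \left(-10 - 12\right)}{-7} \cdot 36^{2} + 1314} = \sqrt{3 \left(- \frac{1}{7}\right) \left(-22\right) 1296 + 1314} = \sqrt{\frac{66}{7} \cdot 1296 + 1314} = \sqrt{\frac{85536}{7} + 1314} = \sqrt{\frac{94734}{7}} = \frac{3 \sqrt{73682}}{7}$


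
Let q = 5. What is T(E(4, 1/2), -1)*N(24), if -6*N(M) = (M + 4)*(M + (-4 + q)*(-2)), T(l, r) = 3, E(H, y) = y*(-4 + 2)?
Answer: -308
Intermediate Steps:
E(H, y) = -2*y (E(H, y) = y*(-2) = -2*y)
N(M) = -(-2 + M)*(4 + M)/6 (N(M) = -(M + 4)*(M + (-4 + 5)*(-2))/6 = -(4 + M)*(M + 1*(-2))/6 = -(4 + M)*(M - 2)/6 = -(4 + M)*(-2 + M)/6 = -(-2 + M)*(4 + M)/6)
T(E(4, 1/2), -1)*N(24) = 3*(4/3 - 1/3*24 - 1/6*24**2) = 3*(4/3 - 8 - 1/6*576) = 3*(4/3 - 8 - 96) = 3*(-308/3) = -308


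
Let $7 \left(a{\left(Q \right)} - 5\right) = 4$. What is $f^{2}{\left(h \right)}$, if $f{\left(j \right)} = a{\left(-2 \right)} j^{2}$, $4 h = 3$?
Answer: $\frac{123201}{12544} \approx 9.8215$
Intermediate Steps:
$h = \frac{3}{4}$ ($h = \frac{1}{4} \cdot 3 = \frac{3}{4} \approx 0.75$)
$a{\left(Q \right)} = \frac{39}{7}$ ($a{\left(Q \right)} = 5 + \frac{1}{7} \cdot 4 = 5 + \frac{4}{7} = \frac{39}{7}$)
$f{\left(j \right)} = \frac{39 j^{2}}{7}$
$f^{2}{\left(h \right)} = \left(\frac{39 \left(\frac{3}{4}\right)^{2}}{7}\right)^{2} = \left(\frac{39}{7} \cdot \frac{9}{16}\right)^{2} = \left(\frac{351}{112}\right)^{2} = \frac{123201}{12544}$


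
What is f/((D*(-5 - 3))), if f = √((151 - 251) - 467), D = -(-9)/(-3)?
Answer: 3*I*√7/8 ≈ 0.99216*I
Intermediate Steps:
D = -3 (D = -(-9)*(-1)/3 = -3*1 = -3)
f = 9*I*√7 (f = √(-100 - 467) = √(-567) = 9*I*√7 ≈ 23.812*I)
f/((D*(-5 - 3))) = (9*I*√7)/((-3*(-5 - 3))) = (9*I*√7)/((-3*(-8))) = (9*I*√7)/24 = (9*I*√7)*(1/24) = 3*I*√7/8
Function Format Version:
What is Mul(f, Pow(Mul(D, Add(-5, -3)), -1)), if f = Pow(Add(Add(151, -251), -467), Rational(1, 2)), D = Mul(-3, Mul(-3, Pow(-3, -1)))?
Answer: Mul(Rational(3, 8), I, Pow(7, Rational(1, 2))) ≈ Mul(0.99216, I)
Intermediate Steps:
D = -3 (D = Mul(-3, Mul(-3, Rational(-1, 3))) = Mul(-3, 1) = -3)
f = Mul(9, I, Pow(7, Rational(1, 2))) (f = Pow(Add(-100, -467), Rational(1, 2)) = Pow(-567, Rational(1, 2)) = Mul(9, I, Pow(7, Rational(1, 2))) ≈ Mul(23.812, I))
Mul(f, Pow(Mul(D, Add(-5, -3)), -1)) = Mul(Mul(9, I, Pow(7, Rational(1, 2))), Pow(Mul(-3, Add(-5, -3)), -1)) = Mul(Mul(9, I, Pow(7, Rational(1, 2))), Pow(Mul(-3, -8), -1)) = Mul(Mul(9, I, Pow(7, Rational(1, 2))), Pow(24, -1)) = Mul(Mul(9, I, Pow(7, Rational(1, 2))), Rational(1, 24)) = Mul(Rational(3, 8), I, Pow(7, Rational(1, 2)))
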